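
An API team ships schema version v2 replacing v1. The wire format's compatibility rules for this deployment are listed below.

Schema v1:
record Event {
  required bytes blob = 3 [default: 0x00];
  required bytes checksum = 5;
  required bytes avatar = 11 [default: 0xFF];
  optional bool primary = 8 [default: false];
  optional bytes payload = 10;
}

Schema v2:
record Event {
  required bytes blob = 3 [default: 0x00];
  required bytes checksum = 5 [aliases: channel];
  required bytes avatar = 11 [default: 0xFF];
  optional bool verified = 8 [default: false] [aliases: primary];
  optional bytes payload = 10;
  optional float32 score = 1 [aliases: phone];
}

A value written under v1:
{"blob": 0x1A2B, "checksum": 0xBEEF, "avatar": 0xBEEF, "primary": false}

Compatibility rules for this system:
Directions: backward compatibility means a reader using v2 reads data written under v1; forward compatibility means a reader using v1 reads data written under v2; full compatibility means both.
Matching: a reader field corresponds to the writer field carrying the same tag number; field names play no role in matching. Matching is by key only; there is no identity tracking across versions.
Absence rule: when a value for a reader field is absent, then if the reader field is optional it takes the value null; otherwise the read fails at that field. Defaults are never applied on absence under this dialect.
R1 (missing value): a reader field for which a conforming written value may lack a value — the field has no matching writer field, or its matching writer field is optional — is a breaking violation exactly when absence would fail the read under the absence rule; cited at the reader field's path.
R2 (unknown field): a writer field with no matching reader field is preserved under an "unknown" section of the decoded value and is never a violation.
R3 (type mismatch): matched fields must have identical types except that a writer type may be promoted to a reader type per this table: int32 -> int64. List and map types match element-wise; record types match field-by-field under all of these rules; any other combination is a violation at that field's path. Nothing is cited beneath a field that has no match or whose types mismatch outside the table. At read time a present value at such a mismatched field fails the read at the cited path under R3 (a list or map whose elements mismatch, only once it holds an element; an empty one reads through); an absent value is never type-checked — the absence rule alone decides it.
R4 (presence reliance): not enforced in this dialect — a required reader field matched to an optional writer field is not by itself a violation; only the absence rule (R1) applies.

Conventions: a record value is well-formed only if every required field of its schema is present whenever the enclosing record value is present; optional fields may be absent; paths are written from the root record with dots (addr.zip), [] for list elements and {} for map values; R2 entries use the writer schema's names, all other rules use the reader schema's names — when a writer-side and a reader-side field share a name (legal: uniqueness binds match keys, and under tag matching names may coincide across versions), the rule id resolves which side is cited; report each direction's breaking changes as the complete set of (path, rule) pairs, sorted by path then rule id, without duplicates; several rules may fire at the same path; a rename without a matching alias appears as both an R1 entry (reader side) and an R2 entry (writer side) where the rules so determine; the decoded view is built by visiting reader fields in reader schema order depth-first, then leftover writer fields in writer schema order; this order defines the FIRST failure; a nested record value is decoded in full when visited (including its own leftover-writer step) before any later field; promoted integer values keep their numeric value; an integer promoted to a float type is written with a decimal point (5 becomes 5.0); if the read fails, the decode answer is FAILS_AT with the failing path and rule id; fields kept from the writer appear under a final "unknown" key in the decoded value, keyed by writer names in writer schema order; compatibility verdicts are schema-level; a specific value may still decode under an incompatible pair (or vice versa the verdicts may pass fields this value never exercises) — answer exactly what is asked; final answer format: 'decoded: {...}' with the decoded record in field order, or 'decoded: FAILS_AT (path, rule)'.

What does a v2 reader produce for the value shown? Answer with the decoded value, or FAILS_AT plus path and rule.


each type pair in Event: writer, then reader
decode (reader v2):
  blob := 0x1A2B
  checksum := 0xBEEF
  avatar := 0xBEEF
  verified := false (from writer primary)
  payload := null (absent, optional -> null)
  score := null (absent, optional -> null)
  => decoded: {"blob": 0x1A2B, "checksum": 0xBEEF, "avatar": 0xBEEF, "verified": false, "payload": null, "score": null}

decoded: {"blob": 0x1A2B, "checksum": 0xBEEF, "avatar": 0xBEEF, "verified": false, "payload": null, "score": null}


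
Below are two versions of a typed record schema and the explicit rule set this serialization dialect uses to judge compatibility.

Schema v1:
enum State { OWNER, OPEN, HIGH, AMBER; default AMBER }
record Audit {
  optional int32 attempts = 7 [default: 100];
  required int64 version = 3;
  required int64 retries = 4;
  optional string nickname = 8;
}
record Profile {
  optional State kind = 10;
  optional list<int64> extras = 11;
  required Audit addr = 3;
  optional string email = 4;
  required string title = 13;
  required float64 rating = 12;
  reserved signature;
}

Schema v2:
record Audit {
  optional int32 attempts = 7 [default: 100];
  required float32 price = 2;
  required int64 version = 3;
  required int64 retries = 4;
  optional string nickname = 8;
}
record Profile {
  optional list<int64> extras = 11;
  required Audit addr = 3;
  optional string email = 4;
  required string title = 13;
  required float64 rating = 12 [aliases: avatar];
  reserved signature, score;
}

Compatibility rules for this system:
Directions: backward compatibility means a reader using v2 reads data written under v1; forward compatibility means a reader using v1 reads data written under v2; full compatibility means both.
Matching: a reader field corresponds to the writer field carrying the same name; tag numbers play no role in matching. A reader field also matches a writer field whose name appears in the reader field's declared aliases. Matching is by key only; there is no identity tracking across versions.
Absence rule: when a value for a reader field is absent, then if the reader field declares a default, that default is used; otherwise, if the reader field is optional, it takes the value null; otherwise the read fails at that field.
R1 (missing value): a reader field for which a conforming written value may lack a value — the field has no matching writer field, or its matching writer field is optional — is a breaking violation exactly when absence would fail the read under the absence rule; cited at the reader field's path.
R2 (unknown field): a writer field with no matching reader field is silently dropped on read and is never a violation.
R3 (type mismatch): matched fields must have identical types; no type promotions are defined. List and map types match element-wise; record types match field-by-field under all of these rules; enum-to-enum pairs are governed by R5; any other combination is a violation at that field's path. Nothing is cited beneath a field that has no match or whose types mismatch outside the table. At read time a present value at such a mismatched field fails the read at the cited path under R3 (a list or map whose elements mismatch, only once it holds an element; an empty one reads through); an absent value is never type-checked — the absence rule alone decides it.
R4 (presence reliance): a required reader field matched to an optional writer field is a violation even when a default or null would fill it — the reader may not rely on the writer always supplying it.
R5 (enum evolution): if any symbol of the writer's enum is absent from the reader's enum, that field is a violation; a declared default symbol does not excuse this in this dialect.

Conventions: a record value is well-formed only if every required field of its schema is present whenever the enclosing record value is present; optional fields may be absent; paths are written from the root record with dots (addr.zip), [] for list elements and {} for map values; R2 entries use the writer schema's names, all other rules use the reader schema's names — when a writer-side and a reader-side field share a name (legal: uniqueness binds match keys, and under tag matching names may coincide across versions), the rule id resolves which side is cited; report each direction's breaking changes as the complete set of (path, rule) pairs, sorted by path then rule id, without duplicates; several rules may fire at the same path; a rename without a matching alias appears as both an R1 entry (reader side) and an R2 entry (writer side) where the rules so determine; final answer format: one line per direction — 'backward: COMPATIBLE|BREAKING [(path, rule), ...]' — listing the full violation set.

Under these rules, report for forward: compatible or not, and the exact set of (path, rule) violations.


forward: COMPATIBLE []

each type pair in Profile: writer, then reader
checking forward for Profile: reader v1 against writer v2:
  no writer field matches reader kind
  extras: list<int64> -> list<int64>, writer optional; from extras
  addr: Audit -> Audit, writer required; from addr
  email: string -> string, writer optional; from email
  title: string -> string, writer required; from title
  rating: float64 -> float64, writer required; from rating
  addr.attempts: int32 -> int32, writer optional; from addr.attempts
  addr.version: int64 -> int64, writer required; from addr.version
  addr.retries: int64 -> int64, writer required; from addr.retries
  addr.nickname: string -> string, writer optional; from addr.nickname
  writer addr.price: unknown to reader
  => no violations; forward on Profile: COMPATIBLE
remaining Profile differences; none change what is asked:
  removed field kind from record Profile -> triggers nothing under Profile's printed rules — same verdict
  added field price to record Audit: required float32, tag 2 (in v2 it sits immediately before version) -> its effect on Profile is confined to the backward direction, not asked


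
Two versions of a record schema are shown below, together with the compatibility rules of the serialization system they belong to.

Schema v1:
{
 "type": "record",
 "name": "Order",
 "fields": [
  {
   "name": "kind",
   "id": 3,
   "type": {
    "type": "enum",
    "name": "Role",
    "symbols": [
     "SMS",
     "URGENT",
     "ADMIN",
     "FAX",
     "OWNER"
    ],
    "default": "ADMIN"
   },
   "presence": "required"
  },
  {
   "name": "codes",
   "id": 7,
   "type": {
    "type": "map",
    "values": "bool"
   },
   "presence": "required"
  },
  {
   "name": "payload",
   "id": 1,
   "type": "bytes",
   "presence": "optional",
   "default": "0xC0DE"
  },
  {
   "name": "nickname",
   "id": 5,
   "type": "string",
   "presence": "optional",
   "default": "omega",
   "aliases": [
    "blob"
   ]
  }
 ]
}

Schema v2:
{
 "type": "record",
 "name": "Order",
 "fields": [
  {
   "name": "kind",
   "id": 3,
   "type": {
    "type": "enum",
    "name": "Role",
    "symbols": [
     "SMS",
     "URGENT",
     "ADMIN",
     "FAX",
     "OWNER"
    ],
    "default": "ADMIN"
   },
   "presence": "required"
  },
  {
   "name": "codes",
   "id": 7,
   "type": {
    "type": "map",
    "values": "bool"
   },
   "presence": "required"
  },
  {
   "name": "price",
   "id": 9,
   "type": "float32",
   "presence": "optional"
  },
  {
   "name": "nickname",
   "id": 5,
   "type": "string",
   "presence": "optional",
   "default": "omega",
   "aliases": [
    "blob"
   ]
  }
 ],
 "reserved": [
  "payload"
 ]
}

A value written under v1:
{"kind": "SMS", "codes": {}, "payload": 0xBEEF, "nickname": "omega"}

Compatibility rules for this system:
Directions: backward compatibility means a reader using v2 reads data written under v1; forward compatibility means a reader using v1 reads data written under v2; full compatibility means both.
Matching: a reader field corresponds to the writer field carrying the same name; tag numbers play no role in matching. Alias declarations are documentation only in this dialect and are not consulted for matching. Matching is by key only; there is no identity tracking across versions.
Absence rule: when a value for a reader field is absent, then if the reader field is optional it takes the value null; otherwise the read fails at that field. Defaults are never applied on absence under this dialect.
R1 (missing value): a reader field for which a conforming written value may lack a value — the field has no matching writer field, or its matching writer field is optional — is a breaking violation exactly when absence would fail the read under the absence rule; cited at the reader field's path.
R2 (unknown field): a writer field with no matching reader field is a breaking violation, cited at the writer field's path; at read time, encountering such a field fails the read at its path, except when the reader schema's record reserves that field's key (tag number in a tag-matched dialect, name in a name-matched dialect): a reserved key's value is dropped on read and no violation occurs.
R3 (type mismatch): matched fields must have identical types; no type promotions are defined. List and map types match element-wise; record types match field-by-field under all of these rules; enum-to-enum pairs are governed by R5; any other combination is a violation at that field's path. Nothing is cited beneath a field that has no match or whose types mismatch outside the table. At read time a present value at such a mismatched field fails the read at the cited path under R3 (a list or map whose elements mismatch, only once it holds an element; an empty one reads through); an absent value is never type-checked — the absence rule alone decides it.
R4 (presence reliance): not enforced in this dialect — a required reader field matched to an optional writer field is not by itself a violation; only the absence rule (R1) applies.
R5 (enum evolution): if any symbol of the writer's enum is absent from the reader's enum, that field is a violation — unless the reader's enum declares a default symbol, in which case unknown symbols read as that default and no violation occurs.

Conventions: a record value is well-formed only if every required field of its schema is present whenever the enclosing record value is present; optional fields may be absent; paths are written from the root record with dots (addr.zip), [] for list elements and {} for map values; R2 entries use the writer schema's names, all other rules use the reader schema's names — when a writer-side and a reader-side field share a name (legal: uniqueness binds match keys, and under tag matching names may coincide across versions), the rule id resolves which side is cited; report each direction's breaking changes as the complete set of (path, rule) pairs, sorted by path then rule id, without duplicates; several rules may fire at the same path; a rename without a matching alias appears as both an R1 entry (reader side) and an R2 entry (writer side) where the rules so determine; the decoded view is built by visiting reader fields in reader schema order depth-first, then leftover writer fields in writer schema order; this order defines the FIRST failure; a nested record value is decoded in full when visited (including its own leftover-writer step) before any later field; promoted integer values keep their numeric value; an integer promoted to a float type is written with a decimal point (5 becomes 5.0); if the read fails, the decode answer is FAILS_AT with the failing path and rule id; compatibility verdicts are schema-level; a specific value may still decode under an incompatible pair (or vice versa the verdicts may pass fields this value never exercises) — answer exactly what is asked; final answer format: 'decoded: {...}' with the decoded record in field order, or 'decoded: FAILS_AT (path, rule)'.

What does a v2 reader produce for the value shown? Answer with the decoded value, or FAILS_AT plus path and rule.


each type pair in Order: writer, then reader
decoding the Order value with the v2 reader:
  kind := "SMS"
  codes := {}
  price := null (not supplied -> null)
  nickname := "omega"
  writer payload: reserved -> dropped
  => decoded: {"kind": "SMS", "codes": {}, "price": null, "nickname": "omega"}

decoded: {"kind": "SMS", "codes": {}, "price": null, "nickname": "omega"}


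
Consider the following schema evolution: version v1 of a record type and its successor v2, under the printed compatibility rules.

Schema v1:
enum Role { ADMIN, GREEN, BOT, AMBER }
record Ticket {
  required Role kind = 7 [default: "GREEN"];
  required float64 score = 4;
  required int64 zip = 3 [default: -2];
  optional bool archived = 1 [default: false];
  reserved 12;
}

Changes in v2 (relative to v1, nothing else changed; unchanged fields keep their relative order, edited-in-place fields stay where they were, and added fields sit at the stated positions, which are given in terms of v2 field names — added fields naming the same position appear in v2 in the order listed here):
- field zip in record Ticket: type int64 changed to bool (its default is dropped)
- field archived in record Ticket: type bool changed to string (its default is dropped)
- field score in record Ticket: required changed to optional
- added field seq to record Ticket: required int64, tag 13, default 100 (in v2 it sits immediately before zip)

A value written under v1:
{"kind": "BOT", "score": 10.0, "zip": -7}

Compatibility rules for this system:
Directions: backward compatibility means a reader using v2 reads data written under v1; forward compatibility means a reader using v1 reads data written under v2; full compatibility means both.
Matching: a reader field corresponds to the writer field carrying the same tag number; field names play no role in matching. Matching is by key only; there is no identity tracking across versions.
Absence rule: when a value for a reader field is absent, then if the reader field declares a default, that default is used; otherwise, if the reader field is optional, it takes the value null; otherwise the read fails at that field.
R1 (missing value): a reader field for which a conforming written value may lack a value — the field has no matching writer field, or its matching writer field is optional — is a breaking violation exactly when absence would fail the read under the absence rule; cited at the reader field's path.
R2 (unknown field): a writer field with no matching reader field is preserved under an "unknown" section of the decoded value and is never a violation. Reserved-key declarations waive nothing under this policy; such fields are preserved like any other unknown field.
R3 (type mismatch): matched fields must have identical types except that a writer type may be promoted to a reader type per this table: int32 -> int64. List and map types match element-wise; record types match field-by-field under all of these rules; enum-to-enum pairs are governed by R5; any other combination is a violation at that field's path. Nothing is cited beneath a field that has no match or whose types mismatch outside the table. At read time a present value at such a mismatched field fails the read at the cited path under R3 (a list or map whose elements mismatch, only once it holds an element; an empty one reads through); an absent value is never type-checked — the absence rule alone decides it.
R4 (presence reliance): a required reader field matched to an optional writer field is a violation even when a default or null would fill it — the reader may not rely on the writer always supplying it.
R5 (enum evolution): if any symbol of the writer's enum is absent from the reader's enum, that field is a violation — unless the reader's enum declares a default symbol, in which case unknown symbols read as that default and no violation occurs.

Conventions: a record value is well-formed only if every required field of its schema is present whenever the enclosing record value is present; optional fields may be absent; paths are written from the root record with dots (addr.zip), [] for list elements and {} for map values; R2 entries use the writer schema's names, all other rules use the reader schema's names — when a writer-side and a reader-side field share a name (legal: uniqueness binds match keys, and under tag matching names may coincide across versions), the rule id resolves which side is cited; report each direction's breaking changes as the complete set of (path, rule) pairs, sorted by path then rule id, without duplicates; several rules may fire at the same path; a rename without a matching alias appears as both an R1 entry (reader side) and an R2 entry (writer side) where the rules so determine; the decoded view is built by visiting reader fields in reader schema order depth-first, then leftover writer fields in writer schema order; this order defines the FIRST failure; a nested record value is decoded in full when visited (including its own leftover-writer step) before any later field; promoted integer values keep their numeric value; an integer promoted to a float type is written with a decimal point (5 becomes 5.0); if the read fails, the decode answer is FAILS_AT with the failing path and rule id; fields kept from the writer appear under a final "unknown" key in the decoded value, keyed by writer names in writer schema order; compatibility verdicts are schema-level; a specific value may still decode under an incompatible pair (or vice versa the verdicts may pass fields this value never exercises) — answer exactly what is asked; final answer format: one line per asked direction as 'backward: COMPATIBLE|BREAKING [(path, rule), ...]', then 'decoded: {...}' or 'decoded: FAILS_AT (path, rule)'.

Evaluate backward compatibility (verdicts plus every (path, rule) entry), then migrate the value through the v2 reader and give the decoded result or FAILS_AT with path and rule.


backward: BREAKING [(archived, R3), (zip, R3)]; decoded: FAILS_AT (zip, R3)

in Ticket below, arrows point writer -> reader
backward for Ticket (reader v2, writer v1):
  kind: paired with writer kind (Role -> Role; writer required)
  score: paired with writer score (float64 -> float64; writer required)
  no writer field matches reader seq
  zip: paired with writer zip (int64 -> bool; writer required)
  archived: paired with writer archived (bool -> string; writer optional)
  R3 fires at archived
  R3 fires at zip
  backward on Ticket therefore BREAKING (2)
decode (reader v2):
  kind := "BOT"
  score := 10.0
  seq := 100 (no value, default fills)
  read fails at zip under R3
  => FAILS_AT (zip, R3)
checking off the Ticket differences that do not matter here:
  field score in record Ticket: required changed to optional -> affects forward compatibility only, which is not asked
  added field seq to record Ticket: required int64, tag 13, default 100 (in v2 it sits immediately before zip) -> triggers nothing under Ticket's printed rules — same verdict


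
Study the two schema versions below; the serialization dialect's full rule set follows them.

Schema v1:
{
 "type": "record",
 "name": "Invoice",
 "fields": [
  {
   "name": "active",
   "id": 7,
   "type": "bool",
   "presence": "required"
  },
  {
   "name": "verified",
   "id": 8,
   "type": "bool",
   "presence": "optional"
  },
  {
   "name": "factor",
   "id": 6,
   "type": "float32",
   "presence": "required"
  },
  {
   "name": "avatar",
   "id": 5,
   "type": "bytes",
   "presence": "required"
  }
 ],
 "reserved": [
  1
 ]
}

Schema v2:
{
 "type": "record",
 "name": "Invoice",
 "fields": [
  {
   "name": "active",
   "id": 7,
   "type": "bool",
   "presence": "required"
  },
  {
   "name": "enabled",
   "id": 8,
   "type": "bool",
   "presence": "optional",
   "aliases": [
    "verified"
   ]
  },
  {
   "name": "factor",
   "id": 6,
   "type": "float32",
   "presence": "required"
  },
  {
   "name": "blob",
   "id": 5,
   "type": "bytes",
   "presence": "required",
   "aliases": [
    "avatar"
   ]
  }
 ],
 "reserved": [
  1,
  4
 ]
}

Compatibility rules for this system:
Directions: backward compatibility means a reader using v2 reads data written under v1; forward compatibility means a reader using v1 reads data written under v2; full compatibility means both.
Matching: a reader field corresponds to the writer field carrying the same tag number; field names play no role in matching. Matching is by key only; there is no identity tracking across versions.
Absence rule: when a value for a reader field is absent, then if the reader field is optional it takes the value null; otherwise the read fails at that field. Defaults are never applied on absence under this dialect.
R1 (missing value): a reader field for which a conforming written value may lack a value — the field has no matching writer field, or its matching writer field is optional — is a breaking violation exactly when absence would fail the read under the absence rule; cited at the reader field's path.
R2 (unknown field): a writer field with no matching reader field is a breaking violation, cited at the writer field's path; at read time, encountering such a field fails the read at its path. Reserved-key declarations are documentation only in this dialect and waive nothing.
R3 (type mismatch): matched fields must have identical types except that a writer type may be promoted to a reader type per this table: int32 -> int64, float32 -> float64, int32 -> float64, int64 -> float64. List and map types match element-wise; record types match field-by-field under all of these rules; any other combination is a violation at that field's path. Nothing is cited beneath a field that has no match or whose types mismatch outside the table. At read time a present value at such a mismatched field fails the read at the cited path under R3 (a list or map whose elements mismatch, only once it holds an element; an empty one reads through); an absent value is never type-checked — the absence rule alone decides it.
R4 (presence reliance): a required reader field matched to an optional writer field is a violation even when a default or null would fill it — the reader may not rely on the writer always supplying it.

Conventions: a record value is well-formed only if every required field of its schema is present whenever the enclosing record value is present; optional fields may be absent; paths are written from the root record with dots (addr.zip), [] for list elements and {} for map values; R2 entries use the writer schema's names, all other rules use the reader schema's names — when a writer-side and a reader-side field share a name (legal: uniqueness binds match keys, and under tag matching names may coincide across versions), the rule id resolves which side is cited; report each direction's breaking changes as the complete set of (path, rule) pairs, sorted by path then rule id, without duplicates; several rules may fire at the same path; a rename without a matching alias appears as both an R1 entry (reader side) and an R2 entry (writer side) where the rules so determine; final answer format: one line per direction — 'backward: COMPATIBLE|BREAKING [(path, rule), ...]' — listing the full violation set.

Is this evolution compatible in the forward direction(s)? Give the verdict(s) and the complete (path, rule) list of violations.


forward: COMPATIBLE []

in Invoice below, arrows point writer -> reader
forward on Invoice — v1 reading data written by v2:
  active <- active (bool -> bool, writer required)
  verified <- enabled (bool -> bool, writer optional)
  factor <- factor (float32 -> float32, writer required)
  avatar <- blob (bytes -> bytes, writer required)
  => forward verdict for Invoice: COMPATIBLE, no violations
the rest of the Invoice diff is inert for this question:
  renamed field verified to enabled in record Invoice (alias verified declared on the renamed field) -> triggers nothing under Invoice's printed rules — same verdict
  renamed field avatar to blob in record Invoice (alias avatar declared on the renamed field) -> triggers nothing under Invoice's printed rules — same verdict


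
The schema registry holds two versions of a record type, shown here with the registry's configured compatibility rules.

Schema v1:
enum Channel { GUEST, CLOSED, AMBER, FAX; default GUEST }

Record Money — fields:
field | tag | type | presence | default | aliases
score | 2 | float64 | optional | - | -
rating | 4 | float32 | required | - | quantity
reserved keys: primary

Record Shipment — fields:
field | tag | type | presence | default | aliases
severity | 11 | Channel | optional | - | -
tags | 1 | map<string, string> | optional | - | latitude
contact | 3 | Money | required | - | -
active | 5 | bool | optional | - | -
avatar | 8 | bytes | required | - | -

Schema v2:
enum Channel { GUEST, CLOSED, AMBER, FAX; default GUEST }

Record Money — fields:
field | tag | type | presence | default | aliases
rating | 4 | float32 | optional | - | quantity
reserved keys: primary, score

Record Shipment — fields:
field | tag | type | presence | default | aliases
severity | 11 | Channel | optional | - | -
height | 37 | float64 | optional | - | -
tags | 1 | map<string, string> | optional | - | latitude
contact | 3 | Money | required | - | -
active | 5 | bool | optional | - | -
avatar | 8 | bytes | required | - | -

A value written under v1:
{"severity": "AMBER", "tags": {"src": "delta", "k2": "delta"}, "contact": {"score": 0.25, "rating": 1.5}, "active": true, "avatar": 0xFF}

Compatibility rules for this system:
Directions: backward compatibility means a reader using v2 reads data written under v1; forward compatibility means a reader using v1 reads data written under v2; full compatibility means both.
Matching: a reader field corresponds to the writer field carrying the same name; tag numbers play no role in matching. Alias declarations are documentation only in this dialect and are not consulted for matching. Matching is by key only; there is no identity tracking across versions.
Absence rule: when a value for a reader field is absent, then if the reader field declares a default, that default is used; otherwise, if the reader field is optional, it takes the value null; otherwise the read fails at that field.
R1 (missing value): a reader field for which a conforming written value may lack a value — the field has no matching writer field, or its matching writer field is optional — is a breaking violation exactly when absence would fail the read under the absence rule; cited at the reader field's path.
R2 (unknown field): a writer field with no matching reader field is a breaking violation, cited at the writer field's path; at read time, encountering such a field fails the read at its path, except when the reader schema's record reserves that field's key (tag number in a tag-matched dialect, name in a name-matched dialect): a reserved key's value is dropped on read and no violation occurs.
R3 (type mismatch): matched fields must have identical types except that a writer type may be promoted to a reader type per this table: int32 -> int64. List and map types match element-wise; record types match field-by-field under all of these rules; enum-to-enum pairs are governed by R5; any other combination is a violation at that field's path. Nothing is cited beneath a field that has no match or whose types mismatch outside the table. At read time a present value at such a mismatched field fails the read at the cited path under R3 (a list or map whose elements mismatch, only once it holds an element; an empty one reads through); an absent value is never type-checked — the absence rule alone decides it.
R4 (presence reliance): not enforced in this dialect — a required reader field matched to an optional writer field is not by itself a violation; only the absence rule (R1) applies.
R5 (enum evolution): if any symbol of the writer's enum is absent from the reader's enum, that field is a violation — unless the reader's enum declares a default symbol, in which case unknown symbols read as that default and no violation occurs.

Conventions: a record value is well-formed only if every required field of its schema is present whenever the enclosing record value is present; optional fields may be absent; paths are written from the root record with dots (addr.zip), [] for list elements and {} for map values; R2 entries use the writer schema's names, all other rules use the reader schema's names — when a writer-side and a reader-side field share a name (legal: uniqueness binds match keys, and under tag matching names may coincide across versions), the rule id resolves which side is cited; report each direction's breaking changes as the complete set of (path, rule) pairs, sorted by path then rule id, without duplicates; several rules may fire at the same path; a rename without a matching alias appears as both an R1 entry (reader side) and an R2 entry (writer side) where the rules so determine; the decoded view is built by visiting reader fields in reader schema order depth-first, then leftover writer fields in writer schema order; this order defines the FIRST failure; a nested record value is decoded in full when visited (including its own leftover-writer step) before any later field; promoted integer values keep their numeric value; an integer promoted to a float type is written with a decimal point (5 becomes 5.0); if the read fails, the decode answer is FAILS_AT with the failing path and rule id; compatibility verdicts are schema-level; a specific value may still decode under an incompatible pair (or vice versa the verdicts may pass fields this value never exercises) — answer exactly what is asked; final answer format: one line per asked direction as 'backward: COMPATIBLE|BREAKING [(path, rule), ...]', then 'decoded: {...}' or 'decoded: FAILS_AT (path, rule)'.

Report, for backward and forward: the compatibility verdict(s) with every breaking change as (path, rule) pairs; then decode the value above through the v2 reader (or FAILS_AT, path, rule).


the writer's type comes first in each Shipment pair
backward on Shipment — v2 reading data written by v1:
  severity: Channel -> Channel, writer optional; from severity
  height has no writer counterpart
  tags: map<string, string> -> map<string, string>, writer optional; from tags
  contact: Money -> Money, writer required; from contact
  active: bool -> bool, writer optional; from active
  avatar: bytes -> bytes, writer required; from avatar
  contact.rating: float32 -> float32, writer required; from contact.rating
  writer contact.score: unknown to reader
  => backward: COMPATIBLE
forward on Shipment — v1 reading data written by v2:
  severity: Channel -> Channel, writer optional; from severity
  tags: map<string, string> -> map<string, string>, writer optional; from tags
  contact: Money -> Money, writer required; from contact
  active: bool -> bool, writer optional; from active
  avatar: bytes -> bytes, writer required; from avatar
  writer height: unknown to reader
  contact.score has no writer counterpart
  contact.rating: float32 -> float32, writer optional; from contact.rating
  breaking: (contact.rating, R1)
  breaking: (height, R2)
  forward on Shipment therefore BREAKING (2)
migrating the Shipment value to v2:
  severity := "AMBER"
  height := null (not supplied -> null)
  tags := {"src": "delta", "k2": "delta"}
  contact.rating := 1.5
  writer contact.score: reserved -> dropped
  active := true
  avatar := 0xFF
  => decoded: {"severity": "AMBER", "height": null, "tags": {"src": "delta", "k2": "delta"}, "contact": {"rating": 1.5}, "active": true, "avatar": 0xFF}

backward: COMPATIBLE []; forward: BREAKING [(contact.rating, R1), (height, R2)]; decoded: {"severity": "AMBER", "height": null, "tags": {"src": "delta", "k2": "delta"}, "contact": {"rating": 1.5}, "active": true, "avatar": 0xFF}


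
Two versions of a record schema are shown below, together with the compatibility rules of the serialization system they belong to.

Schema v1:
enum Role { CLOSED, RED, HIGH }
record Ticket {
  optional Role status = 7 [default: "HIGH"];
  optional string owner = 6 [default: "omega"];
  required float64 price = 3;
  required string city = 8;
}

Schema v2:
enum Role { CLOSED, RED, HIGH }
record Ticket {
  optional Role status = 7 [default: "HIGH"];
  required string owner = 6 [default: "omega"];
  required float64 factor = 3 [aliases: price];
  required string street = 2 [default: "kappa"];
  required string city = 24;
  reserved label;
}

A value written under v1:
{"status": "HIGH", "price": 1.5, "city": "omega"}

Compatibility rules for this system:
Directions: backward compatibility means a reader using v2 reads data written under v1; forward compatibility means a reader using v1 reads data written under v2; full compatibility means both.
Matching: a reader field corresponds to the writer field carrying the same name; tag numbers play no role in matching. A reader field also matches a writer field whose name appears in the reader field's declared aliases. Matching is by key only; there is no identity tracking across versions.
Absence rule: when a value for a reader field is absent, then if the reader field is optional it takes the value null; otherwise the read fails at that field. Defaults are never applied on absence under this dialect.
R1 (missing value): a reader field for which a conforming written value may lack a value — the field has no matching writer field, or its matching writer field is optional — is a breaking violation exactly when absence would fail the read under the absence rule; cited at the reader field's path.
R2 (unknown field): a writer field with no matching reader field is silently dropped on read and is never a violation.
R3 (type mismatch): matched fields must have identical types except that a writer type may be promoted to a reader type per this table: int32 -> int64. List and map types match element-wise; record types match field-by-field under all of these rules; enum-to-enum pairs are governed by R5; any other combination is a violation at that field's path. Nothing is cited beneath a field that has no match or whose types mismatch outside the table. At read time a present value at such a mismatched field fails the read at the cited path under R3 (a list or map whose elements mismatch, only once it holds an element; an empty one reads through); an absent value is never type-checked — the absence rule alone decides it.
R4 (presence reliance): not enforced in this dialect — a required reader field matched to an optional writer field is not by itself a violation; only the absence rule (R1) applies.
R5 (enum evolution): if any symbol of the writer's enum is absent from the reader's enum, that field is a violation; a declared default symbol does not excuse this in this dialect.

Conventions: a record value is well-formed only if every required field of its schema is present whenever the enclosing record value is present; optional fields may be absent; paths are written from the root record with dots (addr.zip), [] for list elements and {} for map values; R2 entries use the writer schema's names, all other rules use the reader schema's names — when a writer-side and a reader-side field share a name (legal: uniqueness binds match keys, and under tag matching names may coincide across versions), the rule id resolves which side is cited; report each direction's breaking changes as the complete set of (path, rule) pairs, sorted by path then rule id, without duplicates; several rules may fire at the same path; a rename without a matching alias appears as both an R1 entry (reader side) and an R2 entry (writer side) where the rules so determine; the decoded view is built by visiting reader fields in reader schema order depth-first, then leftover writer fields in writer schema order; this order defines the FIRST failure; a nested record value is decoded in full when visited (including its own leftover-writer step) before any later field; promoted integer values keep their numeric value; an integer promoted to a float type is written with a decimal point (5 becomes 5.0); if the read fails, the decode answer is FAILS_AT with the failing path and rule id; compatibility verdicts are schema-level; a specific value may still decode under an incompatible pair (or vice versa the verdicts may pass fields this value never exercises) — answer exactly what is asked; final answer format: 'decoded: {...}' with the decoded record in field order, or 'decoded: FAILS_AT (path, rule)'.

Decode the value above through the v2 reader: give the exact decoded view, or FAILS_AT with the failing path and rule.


decoded: FAILS_AT (owner, R1)

arrows below run writer -> reader for Ticket
decode walk for Ticket under reader schema v2:
  status := "HIGH"
  read fails at owner under R1 (no fill)
  => FAILS_AT (owner, R1)
checking off the Ticket differences that do not matter here:
  added field street to record Ticket: required string, tag 2, default "kappa" (in v2 it sits immediately before city) -> affects the rule determinations only; this particular Ticket value decodes identically
  field city in record Ticket: tag 8 changed to 24 -> no rule fires on it and the decoded Ticket view is identical with or without it
  renamed field price to factor in record Ticket (alias price declared on the renamed field) -> affects the rule determinations only; this particular Ticket value decodes identically
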